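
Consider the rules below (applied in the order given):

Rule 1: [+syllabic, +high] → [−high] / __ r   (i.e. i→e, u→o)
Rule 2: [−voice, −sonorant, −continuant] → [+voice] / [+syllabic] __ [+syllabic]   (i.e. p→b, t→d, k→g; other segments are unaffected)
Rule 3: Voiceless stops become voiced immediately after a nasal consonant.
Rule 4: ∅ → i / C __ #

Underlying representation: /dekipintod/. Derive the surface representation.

degibindodi

Rule 1 (pre-rhotic lowering): no segment meets the environment; /dekipintod/ is unchanged.
Rule 2 (intervocalic voicing): /k/ is a voiceless stop between vowels /e/ and /i/, so it voices to [g]. /p/ is a voiceless stop between vowels /i/ and /i/, so it voices to [b]. /dekipintod/ → degibintod.
Rule 3 (post-nasal voicing): /t/ is a voiceless stop immediately after the nasal /n/, so it voices to [d]. /degibintod/ → degibindod.
Rule 4 (final i-epenthesis): the form ends in the consonant /d/, so [i] is inserted word-finally. /degibindod/ → degibindodi.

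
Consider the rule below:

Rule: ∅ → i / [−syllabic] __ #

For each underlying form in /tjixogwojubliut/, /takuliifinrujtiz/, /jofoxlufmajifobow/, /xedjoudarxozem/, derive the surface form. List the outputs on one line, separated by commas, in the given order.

tjixogwojubliuti, takuliifinrujtizi, jofoxlufmajifobowi, xedjoudarxozemi

/tjixogwojubliut/: the form ends in the consonant /t/, so [i] is inserted word-finally. → [tjixogwojubliuti].
/takuliifinrujtiz/: the form ends in the consonant /z/, so [i] is inserted word-finally. → [takuliifinrujtizi].
/jofoxlufmajifobow/: the form ends in the consonant /w/, so [i] is inserted word-finally. → [jofoxlufmajifobowi].
/xedjoudarxozem/: the form ends in the consonant /m/, so [i] is inserted word-finally. → [xedjoudarxozemi].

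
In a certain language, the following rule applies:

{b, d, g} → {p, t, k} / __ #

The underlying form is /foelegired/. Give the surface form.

/d/ is a voiced stop in word-final position, so it devoices to [t].
The other instance of /g/ does not occur in the required environment and remains unchanged.
Surface form: [foelegiret].

foelegiret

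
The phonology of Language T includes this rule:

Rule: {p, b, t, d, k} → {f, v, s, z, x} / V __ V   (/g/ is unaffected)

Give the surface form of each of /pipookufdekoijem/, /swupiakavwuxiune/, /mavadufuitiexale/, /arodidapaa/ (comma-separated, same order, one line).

/pipookufdekoijem/: /p/ is a stop between vowels /i/ and /o/, so it spirantizes to the fricative [f]. /k/ is a stop between vowels /o/ and /u/, so it spirantizes to the fricative [x]. /k/ is a stop between vowels /e/ and /o/, so it spirantizes to the fricative [x]. → [pifooxufdexoijem].
/swupiakavwuxiune/: /p/ is a stop between vowels /u/ and /i/, so it spirantizes to the fricative [f]. /k/ is a stop between vowels /a/ and /a/, so it spirantizes to the fricative [x]. → [swufiaxavwuxiune].
/mavadufuitiexale/: /d/ is a stop between vowels /a/ and /u/, so it spirantizes to the fricative [z]. /t/ is a stop between vowels /i/ and /i/, so it spirantizes to the fricative [s]. → [mavazufuisiexale].
/arodidapaa/: /d/ is a stop between vowels /o/ and /i/, so it spirantizes to the fricative [z]. /d/ is a stop between vowels /i/ and /a/, so it spirantizes to the fricative [z]. /p/ is a stop between vowels /a/ and /a/, so it spirantizes to the fricative [f]. → [arozizafaa].

pifooxufdexoijem, swufiaxavwuxiune, mavazufuisiexale, arozizafaa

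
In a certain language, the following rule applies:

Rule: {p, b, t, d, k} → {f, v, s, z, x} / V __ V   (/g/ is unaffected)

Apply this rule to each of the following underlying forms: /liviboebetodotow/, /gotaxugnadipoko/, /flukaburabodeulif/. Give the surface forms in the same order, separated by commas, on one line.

/liviboebetodotow/: /b/ is a stop between vowels /i/ and /o/, so it spirantizes to the fricative [v]. /b/ is a stop between vowels /e/ and /e/, so it spirantizes to the fricative [v]. /t/ is a stop between vowels /e/ and /o/, so it spirantizes to the fricative [s]. /d/ is a stop between vowels /o/ and /o/, so it spirantizes to the fricative [z]. /t/ is a stop between vowels /o/ and /o/, so it spirantizes to the fricative [s]. → [livivoevesozosow].
/gotaxugnadipoko/: /t/ is a stop between vowels /o/ and /a/, so it spirantizes to the fricative [s]. /d/ is a stop between vowels /a/ and /i/, so it spirantizes to the fricative [z]. /p/ is a stop between vowels /i/ and /o/, so it spirantizes to the fricative [f]. /k/ is a stop between vowels /o/ and /o/, so it spirantizes to the fricative [x]. → [gosaxugnazifoxo].
/flukaburabodeulif/: /k/ is a stop between vowels /u/ and /a/, so it spirantizes to the fricative [x]. /b/ is a stop between vowels /a/ and /u/, so it spirantizes to the fricative [v]. /b/ is a stop between vowels /a/ and /o/, so it spirantizes to the fricative [v]. /d/ is a stop between vowels /o/ and /e/, so it spirantizes to the fricative [z]. → [fluxavuravozeulif].

livivoevesozosow, gosaxugnazifoxo, fluxavuravozeulif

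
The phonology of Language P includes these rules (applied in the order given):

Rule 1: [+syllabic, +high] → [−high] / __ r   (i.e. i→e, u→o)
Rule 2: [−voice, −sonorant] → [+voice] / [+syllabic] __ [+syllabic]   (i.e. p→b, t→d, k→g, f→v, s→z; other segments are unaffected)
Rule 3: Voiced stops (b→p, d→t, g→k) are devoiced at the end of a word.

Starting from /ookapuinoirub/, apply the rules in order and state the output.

oogabuinoerup

Rule 1 (pre-rhotic lowering): /i/ is a high vowel immediately before /r/, so it lowers to [e]. /ookapuinoirub/ → ookapuinoerub.
Rule 2 (intervocalic voicing): /k/ is a voiceless obstruent between vowels /o/ and /a/, so it voices to [g]. /p/ is a voiceless obstruent between vowels /a/ and /u/, so it voices to [b]. /ookapuinoerub/ → oogabuinoerub.
Rule 3 (final devoicing): /b/ is a voiced stop in word-final position, so it devoices to [p]. /oogabuinoerub/ → oogabuinoerup.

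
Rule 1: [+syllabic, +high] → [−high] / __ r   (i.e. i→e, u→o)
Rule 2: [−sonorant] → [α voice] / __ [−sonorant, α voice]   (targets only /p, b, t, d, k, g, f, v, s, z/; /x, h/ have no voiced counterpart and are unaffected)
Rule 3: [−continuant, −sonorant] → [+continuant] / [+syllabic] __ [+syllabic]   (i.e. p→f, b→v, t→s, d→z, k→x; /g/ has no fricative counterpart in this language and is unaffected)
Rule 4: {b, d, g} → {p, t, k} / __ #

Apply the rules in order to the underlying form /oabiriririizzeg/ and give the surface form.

oaverereriizzek

Rule 1 (pre-rhotic lowering): /i/ is a high vowel immediately before /r/, so it lowers to [e]. /i/ is a high vowel immediately before /r/, so it lowers to [e]. /i/ is a high vowel immediately before /r/, so it lowers to [e]. /oabiriririizzeg/ → oaberereriizzeg.
Rule 2 (regressive voicing assimilation): no segment meets the environment; /oaberereriizzeg/ is unchanged.
Rule 3 (intervocalic spirantization): /b/ is a stop between vowels /a/ and /e/, so it spirantizes to the fricative [v]. /oaberereriizzeg/ → oaverereriizzeg.
Rule 4 (final devoicing): /g/ is a voiced stop in word-final position, so it devoices to [k]. /oaverereriizzeg/ → oaverereriizzek.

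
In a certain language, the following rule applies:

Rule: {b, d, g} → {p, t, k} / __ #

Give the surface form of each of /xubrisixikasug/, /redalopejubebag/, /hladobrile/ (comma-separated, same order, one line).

/xubrisixikasug/: /g/ is a voiced stop in word-final position, so it devoices to [k]. → [xubrisixikasuk].
/redalopejubebag/: /g/ is a voiced stop in word-final position, so it devoices to [k]. → [redalopejubebak].
/hladobrile/: the rule's environment is not met; surfaces unchanged as [hladobrile].

xubrisixikasuk, redalopejubebak, hladobrile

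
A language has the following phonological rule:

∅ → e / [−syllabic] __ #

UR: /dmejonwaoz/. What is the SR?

the form ends in the consonant /z/, so [e] is inserted word-finally.
Surface form: [dmejonwaoze].

dmejonwaoze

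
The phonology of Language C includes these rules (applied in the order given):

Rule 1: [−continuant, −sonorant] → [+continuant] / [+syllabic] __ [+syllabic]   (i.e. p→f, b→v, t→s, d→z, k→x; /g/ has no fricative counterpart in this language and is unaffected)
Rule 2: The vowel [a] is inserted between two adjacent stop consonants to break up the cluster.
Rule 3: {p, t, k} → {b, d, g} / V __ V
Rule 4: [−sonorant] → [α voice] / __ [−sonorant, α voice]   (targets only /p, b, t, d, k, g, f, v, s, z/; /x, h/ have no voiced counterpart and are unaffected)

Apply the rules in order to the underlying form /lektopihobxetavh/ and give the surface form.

legadofihopxesafh

Rule 1 (intervocalic spirantization): /p/ is a stop between vowels /o/ and /i/, so it spirantizes to the fricative [f]. /t/ is a stop between vowels /e/ and /a/, so it spirantizes to the fricative [s]. /lektopihobxetavh/ → lektofihobxesavh.
Rule 2 (stop-cluster a-epenthesis): /k/ and /t/ form a stop–stop cluster, so [a] is inserted between them. /lektofihobxesavh/ → lekatofihobxesavh.
Rule 3 (intervocalic voicing): /k/ is a voiceless stop between vowels /e/ and /a/, so it voices to [g]. /t/ is a voiceless stop between vowels /a/ and /o/, so it voices to [d]. /lekatofihobxesavh/ → legadofihobxesavh.
Rule 4 (regressive voicing assimilation): /b/ precedes the voiceless obstruent /x/, so it devoices to [p] by assimilation. /v/ precedes the voiceless obstruent /h/, so it devoices to [f] by assimilation. /legadofihobxesavh/ → legadofihopxesafh.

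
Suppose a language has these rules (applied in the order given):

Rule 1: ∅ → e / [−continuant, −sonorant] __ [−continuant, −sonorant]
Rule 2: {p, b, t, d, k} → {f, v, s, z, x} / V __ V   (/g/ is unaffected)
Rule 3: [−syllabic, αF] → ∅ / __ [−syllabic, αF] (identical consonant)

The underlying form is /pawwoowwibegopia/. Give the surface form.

Rule 1 (stop-cluster e-epenthesis): no segment meets the environment; /pawwoowwibegopia/ is unchanged.
Rule 2 (intervocalic spirantization): /b/ is a stop between vowels /i/ and /e/, so it spirantizes to the fricative [v]. /p/ is a stop between vowels /o/ and /i/, so it spirantizes to the fricative [f]. /pawwoowwibegopia/ → pawwoowwivegofia.
Rule 3 (degemination): /ww/ is a geminate; the first /w/ deletes. /ww/ is a geminate; the first /w/ deletes. /pawwoowwivegofia/ → pawoowivegofia.

pawoowivegofia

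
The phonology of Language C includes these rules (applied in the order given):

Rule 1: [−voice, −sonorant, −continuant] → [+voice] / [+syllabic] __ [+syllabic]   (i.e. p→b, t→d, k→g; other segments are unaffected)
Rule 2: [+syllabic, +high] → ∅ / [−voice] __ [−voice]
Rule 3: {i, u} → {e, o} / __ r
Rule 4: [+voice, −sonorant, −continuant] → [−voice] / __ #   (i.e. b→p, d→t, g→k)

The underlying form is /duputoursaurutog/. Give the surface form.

dubudoorsaorudok

Rule 1 (intervocalic voicing): /p/ is a voiceless stop between vowels /u/ and /u/, so it voices to [b]. /t/ is a voiceless stop between vowels /u/ and /o/, so it voices to [d]. /t/ is a voiceless stop between vowels /u/ and /o/, so it voices to [d]. /duputoursaurutog/ → dubudoursaurudog.
Rule 2 (high vowel syncope): no segment meets the environment; /dubudoursaurudog/ is unchanged.
Rule 3 (pre-rhotic lowering): /u/ is a high vowel immediately before /r/, so it lowers to [o]. /u/ is a high vowel immediately before /r/, so it lowers to [o]. /dubudoursaurudog/ → dubudoorsaorudog.
Rule 4 (final devoicing): /g/ is a voiced stop in word-final position, so it devoices to [k]. /dubudoorsaorudog/ → dubudoorsaorudok.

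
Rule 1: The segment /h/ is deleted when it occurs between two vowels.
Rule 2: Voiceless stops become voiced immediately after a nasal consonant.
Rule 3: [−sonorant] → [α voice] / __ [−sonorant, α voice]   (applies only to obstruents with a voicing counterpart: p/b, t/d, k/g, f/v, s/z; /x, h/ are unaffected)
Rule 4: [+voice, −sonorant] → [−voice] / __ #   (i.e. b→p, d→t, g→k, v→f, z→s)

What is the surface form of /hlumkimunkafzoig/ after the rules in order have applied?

Rule 1 (intervocalic h-deletion): no segment meets the environment; /hlumkimunkafzoig/ is unchanged.
Rule 2 (post-nasal voicing): /k/ is a voiceless stop immediately after the nasal /m/, so it voices to [g]. /k/ is a voiceless stop immediately after the nasal /n/, so it voices to [g]. /hlumkimunkafzoig/ → hlumgimungafzoig.
Rule 3 (regressive voicing assimilation): /f/ precedes the voiced obstruent /z/, so it voices to [v] by assimilation. /hlumgimungafzoig/ → hlumgimungavzoig.
Rule 4 (final devoicing): /g/ is a voiced obstruent in word-final position, so it devoices to [k]. /hlumgimungavzoig/ → hlumgimungavzoik.

hlumgimungavzoik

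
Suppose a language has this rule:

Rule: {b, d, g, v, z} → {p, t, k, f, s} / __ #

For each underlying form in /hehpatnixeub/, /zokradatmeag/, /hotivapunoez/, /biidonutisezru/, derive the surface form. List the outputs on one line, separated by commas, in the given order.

hehpatnixeup, zokradatmeak, hotivapunoes, biidonutisezru

/hehpatnixeub/: /b/ is a voiced obstruent in word-final position, so it devoices to [p]. → [hehpatnixeup].
/zokradatmeag/: /g/ is a voiced obstruent in word-final position, so it devoices to [k]. → [zokradatmeak].
/hotivapunoez/: /z/ is a voiced obstruent in word-final position, so it devoices to [s]. → [hotivapunoes].
/biidonutisezru/: the rule's environment is not met; surfaces unchanged as [biidonutisezru].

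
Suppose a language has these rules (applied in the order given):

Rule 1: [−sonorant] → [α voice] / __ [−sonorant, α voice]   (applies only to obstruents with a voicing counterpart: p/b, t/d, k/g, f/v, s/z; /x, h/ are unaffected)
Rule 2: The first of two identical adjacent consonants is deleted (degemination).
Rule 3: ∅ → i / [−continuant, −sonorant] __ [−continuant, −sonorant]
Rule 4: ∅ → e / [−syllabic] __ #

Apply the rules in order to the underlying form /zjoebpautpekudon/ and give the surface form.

Rule 1 (regressive voicing assimilation): /b/ precedes the voiceless obstruent /p/, so it devoices to [p] by assimilation. /zjoebpautpekudon/ → zjoeppautpekudon.
Rule 2 (degemination): /pp/ is a geminate; the first /p/ deletes. /zjoeppautpekudon/ → zjoepautpekudon.
Rule 3 (stop-cluster i-epenthesis): /t/ and /p/ form a stop–stop cluster, so [i] is inserted between them. /zjoepautpekudon/ → zjoepautipekudon.
Rule 4 (final e-epenthesis): the form ends in the consonant /n/, so [e] is inserted word-finally. /zjoepautipekudon/ → zjoepautipekudone.

zjoepautipekudone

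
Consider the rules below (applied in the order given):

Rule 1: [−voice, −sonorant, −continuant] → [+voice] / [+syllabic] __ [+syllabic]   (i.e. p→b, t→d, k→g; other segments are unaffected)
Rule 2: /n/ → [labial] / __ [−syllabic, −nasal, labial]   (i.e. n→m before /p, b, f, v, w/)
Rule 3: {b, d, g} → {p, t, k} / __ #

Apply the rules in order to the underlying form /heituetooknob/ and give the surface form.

heiduedooknop

Rule 1 (intervocalic voicing): /t/ is a voiceless stop between vowels /i/ and /u/, so it voices to [d]. /t/ is a voiceless stop between vowels /e/ and /o/, so it voices to [d]. /heituetooknob/ → heiduedooknob.
Rule 2 (nasal place assimilation): no segment meets the environment; /heiduedooknob/ is unchanged.
Rule 3 (final devoicing): /b/ is a voiced stop in word-final position, so it devoices to [p]. /heiduedooknob/ → heiduedooknop.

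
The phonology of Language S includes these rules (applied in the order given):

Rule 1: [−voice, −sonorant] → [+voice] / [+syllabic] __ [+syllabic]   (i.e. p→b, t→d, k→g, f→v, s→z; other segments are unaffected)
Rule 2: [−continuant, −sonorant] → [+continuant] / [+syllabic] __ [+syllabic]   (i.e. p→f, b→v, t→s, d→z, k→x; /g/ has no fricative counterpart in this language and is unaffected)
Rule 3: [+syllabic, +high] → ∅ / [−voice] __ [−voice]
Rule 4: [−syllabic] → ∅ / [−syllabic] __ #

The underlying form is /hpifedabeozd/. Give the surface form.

Rule 1 (intervocalic voicing): /f/ is a voiceless obstruent between vowels /i/ and /e/, so it voices to [v]. /hpifedabeozd/ → hpivedabeozd.
Rule 2 (intervocalic spirantization): /d/ is a stop between vowels /e/ and /a/, so it spirantizes to the fricative [z]. /b/ is a stop between vowels /a/ and /e/, so it spirantizes to the fricative [v]. /hpivedabeozd/ → hpivezaveozd.
Rule 3 (high vowel syncope): no segment meets the environment; /hpivezaveozd/ is unchanged.
Rule 4 (final cluster simplification): /d/ is the second consonant of a word-final cluster /zd/, so it deletes. /hpivezaveozd/ → hpivezaveoz.

hpivezaveoz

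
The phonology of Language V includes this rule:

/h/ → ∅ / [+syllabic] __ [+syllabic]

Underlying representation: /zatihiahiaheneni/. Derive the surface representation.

zatiiaiaeneni

/h/ occurs between vowels /i/ and /i/, so it deletes.
/h/ occurs between vowels /a/ and /i/, so it deletes.
/h/ occurs between vowels /a/ and /e/, so it deletes.
Surface form: [zatiiaiaeneni].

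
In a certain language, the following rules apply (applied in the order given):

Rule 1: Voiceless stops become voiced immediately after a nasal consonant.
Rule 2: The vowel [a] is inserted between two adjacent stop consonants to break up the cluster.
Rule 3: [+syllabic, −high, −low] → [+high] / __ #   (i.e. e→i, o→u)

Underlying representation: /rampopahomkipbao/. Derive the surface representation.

Rule 1 (post-nasal voicing): /p/ is a voiceless stop immediately after the nasal /m/, so it voices to [b]. /k/ is a voiceless stop immediately after the nasal /m/, so it voices to [g]. /rampopahomkipbao/ → rambopahomgipbao.
Rule 2 (stop-cluster a-epenthesis): /p/ and /b/ form a stop–stop cluster, so [a] is inserted between them. /rambopahomgipbao/ → rambopahomgipabao.
Rule 3 (final vowel raising): /o/ is a mid vowel in word-final position, so it raises to [u]. /rambopahomgipabao/ → rambopahomgipabau.

rambopahomgipabau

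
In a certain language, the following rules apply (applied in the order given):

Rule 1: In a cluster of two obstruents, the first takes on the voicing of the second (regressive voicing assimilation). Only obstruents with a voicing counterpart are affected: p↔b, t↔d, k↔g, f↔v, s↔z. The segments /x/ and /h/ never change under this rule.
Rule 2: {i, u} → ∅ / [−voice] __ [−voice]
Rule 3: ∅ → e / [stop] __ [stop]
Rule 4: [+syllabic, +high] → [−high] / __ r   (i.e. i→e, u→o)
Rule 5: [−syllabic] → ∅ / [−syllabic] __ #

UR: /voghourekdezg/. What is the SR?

vokhooregedez

Rule 1 (regressive voicing assimilation): /g/ precedes the voiceless obstruent /h/, so it devoices to [k] by assimilation. /k/ precedes the voiced obstruent /d/, so it voices to [g] by assimilation. /voghourekdezg/ → vokhouregdezg.
Rule 2 (high vowel syncope): no segment meets the environment; /vokhouregdezg/ is unchanged.
Rule 3 (stop-cluster e-epenthesis): /g/ and /d/ form a stop–stop cluster, so [e] is inserted between them. /vokhouregdezg/ → vokhouregedezg.
Rule 4 (pre-rhotic lowering): /u/ is a high vowel immediately before /r/, so it lowers to [o]. /vokhouregedezg/ → vokhooregedezg.
Rule 5 (final cluster simplification): /g/ is the second consonant of a word-final cluster /zg/, so it deletes. /vokhooregedezg/ → vokhooregedez.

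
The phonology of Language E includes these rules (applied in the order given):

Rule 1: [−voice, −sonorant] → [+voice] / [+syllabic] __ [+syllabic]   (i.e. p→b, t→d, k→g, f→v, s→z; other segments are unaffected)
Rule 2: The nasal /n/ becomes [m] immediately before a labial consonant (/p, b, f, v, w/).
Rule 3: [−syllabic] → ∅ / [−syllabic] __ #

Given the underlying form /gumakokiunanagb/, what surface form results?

Rule 1 (intervocalic voicing): /k/ is a voiceless obstruent between vowels /a/ and /o/, so it voices to [g]. /k/ is a voiceless obstruent between vowels /o/ and /i/, so it voices to [g]. /gumakokiunanagb/ → gumagogiunanagb.
Rule 2 (nasal place assimilation): no segment meets the environment; /gumagogiunanagb/ is unchanged.
Rule 3 (final cluster simplification): /b/ is the second consonant of a word-final cluster /gb/, so it deletes. /gumagogiunanagb/ → gumagogiunanag.

gumagogiunanag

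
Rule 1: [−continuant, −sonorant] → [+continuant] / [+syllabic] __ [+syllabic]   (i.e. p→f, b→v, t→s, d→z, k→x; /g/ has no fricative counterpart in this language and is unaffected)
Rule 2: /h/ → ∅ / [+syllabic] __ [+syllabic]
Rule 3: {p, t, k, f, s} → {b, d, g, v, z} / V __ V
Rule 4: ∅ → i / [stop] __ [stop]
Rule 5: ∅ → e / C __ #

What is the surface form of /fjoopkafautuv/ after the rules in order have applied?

Rule 1 (intervocalic spirantization): /t/ is a stop between vowels /u/ and /u/, so it spirantizes to the fricative [s]. /fjoopkafautuv/ → fjoopkafausuv.
Rule 2 (intervocalic h-deletion): no segment meets the environment; /fjoopkafausuv/ is unchanged.
Rule 3 (intervocalic voicing): /f/ is a voiceless obstruent between vowels /a/ and /a/, so it voices to [v]. /s/ is a voiceless obstruent between vowels /u/ and /u/, so it voices to [z]. /fjoopkafausuv/ → fjoopkavauzuv.
Rule 4 (stop-cluster i-epenthesis): /p/ and /k/ form a stop–stop cluster, so [i] is inserted between them. /fjoopkavauzuv/ → fjoopikavauzuv.
Rule 5 (final e-epenthesis): the form ends in the consonant /v/, so [e] is inserted word-finally. /fjoopikavauzuv/ → fjoopikavauzuve.

fjoopikavauzuve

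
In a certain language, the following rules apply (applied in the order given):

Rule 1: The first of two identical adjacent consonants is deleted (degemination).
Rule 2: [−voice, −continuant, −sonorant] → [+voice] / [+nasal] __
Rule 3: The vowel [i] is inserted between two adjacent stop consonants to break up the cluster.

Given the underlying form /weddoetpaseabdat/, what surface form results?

Rule 1 (degemination): /dd/ is a geminate; the first /d/ deletes. /weddoetpaseabdat/ → wedoetpaseabdat.
Rule 2 (post-nasal voicing): no segment meets the environment; /wedoetpaseabdat/ is unchanged.
Rule 3 (stop-cluster i-epenthesis): /t/ and /p/ form a stop–stop cluster, so [i] is inserted between them. /b/ and /d/ form a stop–stop cluster, so [i] is inserted between them. /wedoetpaseabdat/ → wedoetipaseabidat.

wedoetipaseabidat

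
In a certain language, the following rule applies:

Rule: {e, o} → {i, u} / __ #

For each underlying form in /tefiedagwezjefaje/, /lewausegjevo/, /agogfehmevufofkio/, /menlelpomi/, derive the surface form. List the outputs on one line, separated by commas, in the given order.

/tefiedagwezjefaje/: /e/ is a mid vowel in word-final position, so it raises to [i]. → [tefiedagwezjefaji].
/lewausegjevo/: /o/ is a mid vowel in word-final position, so it raises to [u]. → [lewausegjevu].
/agogfehmevufofkio/: /o/ is a mid vowel in word-final position, so it raises to [u]. → [agogfehmevufofkiu].
/menlelpomi/: the rule's environment is not met; surfaces unchanged as [menlelpomi].

tefiedagwezjefaji, lewausegjevu, agogfehmevufofkiu, menlelpomi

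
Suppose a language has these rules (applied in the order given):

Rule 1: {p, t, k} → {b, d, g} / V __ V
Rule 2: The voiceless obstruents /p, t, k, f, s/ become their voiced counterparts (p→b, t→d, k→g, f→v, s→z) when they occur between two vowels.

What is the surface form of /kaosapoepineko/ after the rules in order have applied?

Rule 1 (intervocalic voicing): /p/ is a voiceless stop between vowels /a/ and /o/, so it voices to [b]. /p/ is a voiceless stop between vowels /e/ and /i/, so it voices to [b]. /k/ is a voiceless stop between vowels /e/ and /o/, so it voices to [g]. /kaosapoepineko/ → kaosaboebinego.
Rule 2 (intervocalic voicing): /s/ is a voiceless obstruent between vowels /o/ and /a/, so it voices to [z]. /kaosaboebinego/ → kaozaboebinego.

kaozaboebinego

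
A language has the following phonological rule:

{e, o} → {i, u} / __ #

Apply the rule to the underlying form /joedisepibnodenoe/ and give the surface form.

/e/ is a mid vowel in word-final position, so it raises to [i].
The other instances of /o/, /e/ do not occur in the required environment and remain unchanged.
Surface form: [joedisepibnodenoi].

joedisepibnodenoi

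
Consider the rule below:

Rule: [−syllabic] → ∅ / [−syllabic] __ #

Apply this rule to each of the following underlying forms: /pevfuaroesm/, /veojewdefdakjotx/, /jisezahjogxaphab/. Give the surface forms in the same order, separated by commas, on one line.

/pevfuaroesm/: /m/ is the second consonant of a word-final cluster /sm/, so it deletes. → [pevfuaroes].
/veojewdefdakjotx/: /x/ is the second consonant of a word-final cluster /tx/, so it deletes. → [veojewdefdakjot].
/jisezahjogxaphab/: the rule's environment is not met; surfaces unchanged as [jisezahjogxaphab].

pevfuaroes, veojewdefdakjot, jisezahjogxaphab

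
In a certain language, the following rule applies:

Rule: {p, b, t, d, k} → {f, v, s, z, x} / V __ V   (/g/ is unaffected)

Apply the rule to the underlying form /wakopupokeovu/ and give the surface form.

/k/ is a stop between vowels /a/ and /o/, so it spirantizes to the fricative [x].
/p/ is a stop between vowels /o/ and /u/, so it spirantizes to the fricative [f].
/p/ is a stop between vowels /u/ and /o/, so it spirantizes to the fricative [f].
/k/ is a stop between vowels /o/ and /e/, so it spirantizes to the fricative [x].
Surface form: [waxofufoxeovu].

waxofufoxeovu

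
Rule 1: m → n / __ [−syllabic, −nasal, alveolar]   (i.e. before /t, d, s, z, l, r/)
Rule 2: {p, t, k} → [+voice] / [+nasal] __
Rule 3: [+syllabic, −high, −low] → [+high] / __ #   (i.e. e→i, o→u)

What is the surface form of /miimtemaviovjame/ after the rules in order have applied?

Rule 1 (nasal place assimilation): /m/ precedes the alveolar consonant /t/, so it assimilates in place to [n]. /miimtemaviovjame/ → miintemaviovjame.
Rule 2 (post-nasal voicing): /t/ is a voiceless stop immediately after the nasal /n/, so it voices to [d]. /miintemaviovjame/ → miindemaviovjame.
Rule 3 (final vowel raising): /e/ is a mid vowel in word-final position, so it raises to [i]. /miindemaviovjame/ → miindemaviovjami.

miindemaviovjami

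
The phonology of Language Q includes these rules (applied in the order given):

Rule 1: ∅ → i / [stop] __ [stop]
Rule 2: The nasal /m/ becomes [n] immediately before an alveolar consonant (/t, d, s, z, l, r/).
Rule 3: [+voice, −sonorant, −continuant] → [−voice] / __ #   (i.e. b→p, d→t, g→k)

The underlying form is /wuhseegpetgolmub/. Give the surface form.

wuhseegipetigolmup

Rule 1 (stop-cluster i-epenthesis): /g/ and /p/ form a stop–stop cluster, so [i] is inserted between them. /t/ and /g/ form a stop–stop cluster, so [i] is inserted between them. /wuhseegpetgolmub/ → wuhseegipetigolmub.
Rule 2 (nasal place assimilation): no segment meets the environment; /wuhseegipetigolmub/ is unchanged.
Rule 3 (final devoicing): /b/ is a voiced stop in word-final position, so it devoices to [p]. /wuhseegipetigolmub/ → wuhseegipetigolmup.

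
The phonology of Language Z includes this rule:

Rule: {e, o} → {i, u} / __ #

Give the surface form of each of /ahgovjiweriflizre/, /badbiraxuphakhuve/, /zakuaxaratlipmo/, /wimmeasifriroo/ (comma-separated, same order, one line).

ahgovjiweriflizri, badbiraxuphakhuvi, zakuaxaratlipmu, wimmeasifrirou

/ahgovjiweriflizre/: /e/ is a mid vowel in word-final position, so it raises to [i]. → [ahgovjiweriflizri].
/badbiraxuphakhuve/: /e/ is a mid vowel in word-final position, so it raises to [i]. → [badbiraxuphakhuvi].
/zakuaxaratlipmo/: /o/ is a mid vowel in word-final position, so it raises to [u]. → [zakuaxaratlipmu].
/wimmeasifriroo/: /o/ is a mid vowel in word-final position, so it raises to [u]. → [wimmeasifrirou].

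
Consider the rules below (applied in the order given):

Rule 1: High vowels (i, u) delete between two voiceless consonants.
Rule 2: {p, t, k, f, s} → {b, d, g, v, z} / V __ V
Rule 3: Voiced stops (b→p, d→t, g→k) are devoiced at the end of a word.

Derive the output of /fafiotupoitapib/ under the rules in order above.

faviotpoidabip

Rule 1 (high vowel syncope): /u/ is a high vowel flanked by voiceless consonants /t/ and /p/, so it deletes. /fafiotupoitapib/ → fafiotpoitapib.
Rule 2 (intervocalic voicing): /f/ is a voiceless obstruent between vowels /a/ and /i/, so it voices to [v]. /t/ is a voiceless obstruent between vowels /i/ and /a/, so it voices to [d]. /p/ is a voiceless obstruent between vowels /a/ and /i/, so it voices to [b]. /fafiotpoitapib/ → faviotpoidabib.
Rule 3 (final devoicing): /b/ is a voiced stop in word-final position, so it devoices to [p]. /faviotpoidabib/ → faviotpoidabip.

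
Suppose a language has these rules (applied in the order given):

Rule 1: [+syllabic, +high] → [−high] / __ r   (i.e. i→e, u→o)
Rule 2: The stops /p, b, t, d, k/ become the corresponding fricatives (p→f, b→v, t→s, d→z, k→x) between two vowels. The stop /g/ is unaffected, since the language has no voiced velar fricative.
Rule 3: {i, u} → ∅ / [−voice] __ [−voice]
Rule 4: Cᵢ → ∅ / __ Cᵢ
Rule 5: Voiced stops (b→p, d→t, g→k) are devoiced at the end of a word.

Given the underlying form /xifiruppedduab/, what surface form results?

Rule 1 (pre-rhotic lowering): /i/ is a high vowel immediately before /r/, so it lowers to [e]. /xifiruppedduab/ → xiferuppedduab.
Rule 2 (intervocalic spirantization): no segment meets the environment; /xiferuppedduab/ is unchanged.
Rule 3 (high vowel syncope): /i/ is a high vowel flanked by voiceless consonants /x/ and /f/, so it deletes. /xiferuppedduab/ → xferuppedduab.
Rule 4 (degemination): /pp/ is a geminate; the first /p/ deletes. /dd/ is a geminate; the first /d/ deletes. /xferuppedduab/ → xferupeduab.
Rule 5 (final devoicing): /b/ is a voiced stop in word-final position, so it devoices to [p]. /xferupeduab/ → xferupeduap.

xferupeduap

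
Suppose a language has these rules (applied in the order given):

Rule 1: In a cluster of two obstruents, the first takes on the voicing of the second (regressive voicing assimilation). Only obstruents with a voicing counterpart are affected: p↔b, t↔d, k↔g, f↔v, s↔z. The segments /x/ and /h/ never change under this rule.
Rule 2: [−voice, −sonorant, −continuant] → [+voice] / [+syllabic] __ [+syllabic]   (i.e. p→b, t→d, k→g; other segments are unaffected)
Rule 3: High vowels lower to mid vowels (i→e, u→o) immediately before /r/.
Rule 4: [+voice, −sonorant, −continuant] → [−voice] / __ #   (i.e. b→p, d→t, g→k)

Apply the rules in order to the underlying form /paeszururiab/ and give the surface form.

Rule 1 (regressive voicing assimilation): /s/ precedes the voiced obstruent /z/, so it voices to [z] by assimilation. /paeszururiab/ → paezzururiab.
Rule 2 (intervocalic voicing): no segment meets the environment; /paezzururiab/ is unchanged.
Rule 3 (pre-rhotic lowering): /u/ is a high vowel immediately before /r/, so it lowers to [o]. /u/ is a high vowel immediately before /r/, so it lowers to [o]. /paezzururiab/ → paezzororiab.
Rule 4 (final devoicing): /b/ is a voiced stop in word-final position, so it devoices to [p]. /paezzororiab/ → paezzororiap.

paezzororiap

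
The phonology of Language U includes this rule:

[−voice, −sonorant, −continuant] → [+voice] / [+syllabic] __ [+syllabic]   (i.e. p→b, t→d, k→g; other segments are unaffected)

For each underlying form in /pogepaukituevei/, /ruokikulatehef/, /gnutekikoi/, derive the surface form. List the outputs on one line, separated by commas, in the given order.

pogebaugiduevei, ruogiguladehef, gnudegigoi

/pogepaukituevei/: /p/ is a voiceless stop between vowels /e/ and /a/, so it voices to [b]. /k/ is a voiceless stop between vowels /u/ and /i/, so it voices to [g]. /t/ is a voiceless stop between vowels /i/ and /u/, so it voices to [d]. → [pogebaugiduevei].
/ruokikulatehef/: /k/ is a voiceless stop between vowels /o/ and /i/, so it voices to [g]. /k/ is a voiceless stop between vowels /i/ and /u/, so it voices to [g]. /t/ is a voiceless stop between vowels /a/ and /e/, so it voices to [d]. → [ruogiguladehef].
/gnutekikoi/: /t/ is a voiceless stop between vowels /u/ and /e/, so it voices to [d]. /k/ is a voiceless stop between vowels /e/ and /i/, so it voices to [g]. /k/ is a voiceless stop between vowels /i/ and /o/, so it voices to [g]. → [gnudegigoi].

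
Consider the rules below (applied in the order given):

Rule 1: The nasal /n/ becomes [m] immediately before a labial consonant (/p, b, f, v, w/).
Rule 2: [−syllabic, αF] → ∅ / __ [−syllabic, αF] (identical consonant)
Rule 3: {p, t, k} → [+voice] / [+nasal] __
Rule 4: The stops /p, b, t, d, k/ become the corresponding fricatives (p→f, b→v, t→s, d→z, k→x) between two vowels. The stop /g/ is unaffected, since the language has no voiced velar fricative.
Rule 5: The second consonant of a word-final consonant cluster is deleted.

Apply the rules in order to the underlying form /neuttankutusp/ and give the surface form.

Rule 1 (nasal place assimilation): no segment meets the environment; /neuttankutusp/ is unchanged.
Rule 2 (degemination): /tt/ is a geminate; the first /t/ deletes. /neuttankutusp/ → neutankutusp.
Rule 3 (post-nasal voicing): /k/ is a voiceless stop immediately after the nasal /n/, so it voices to [g]. /neutankutusp/ → neutangutusp.
Rule 4 (intervocalic spirantization): /t/ is a stop between vowels /u/ and /a/, so it spirantizes to the fricative [s]. /t/ is a stop between vowels /u/ and /u/, so it spirantizes to the fricative [s]. /neutangutusp/ → neusangususp.
Rule 5 (final cluster simplification): /p/ is the second consonant of a word-final cluster /sp/, so it deletes. /neusangususp/ → neusangusus.

neusangusus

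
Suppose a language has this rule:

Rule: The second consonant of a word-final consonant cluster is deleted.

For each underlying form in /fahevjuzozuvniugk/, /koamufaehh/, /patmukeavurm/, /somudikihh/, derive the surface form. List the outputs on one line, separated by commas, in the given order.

fahevjuzozuvniug, koamufaeh, patmukeavur, somudikih

/fahevjuzozuvniugk/: /k/ is the second consonant of a word-final cluster /gk/, so it deletes. → [fahevjuzozuvniug].
/koamufaehh/: /h/ is the second consonant of a word-final cluster /hh/, so it deletes. → [koamufaeh].
/patmukeavurm/: /m/ is the second consonant of a word-final cluster /rm/, so it deletes. → [patmukeavur].
/somudikihh/: /h/ is the second consonant of a word-final cluster /hh/, so it deletes. → [somudikih].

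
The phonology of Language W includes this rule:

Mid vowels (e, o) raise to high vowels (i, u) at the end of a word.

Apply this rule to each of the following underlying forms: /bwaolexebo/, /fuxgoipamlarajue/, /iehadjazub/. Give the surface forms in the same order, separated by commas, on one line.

bwaolexebu, fuxgoipamlarajui, iehadjazub

/bwaolexebo/: /o/ is a mid vowel in word-final position, so it raises to [u]. → [bwaolexebu].
/fuxgoipamlarajue/: /e/ is a mid vowel in word-final position, so it raises to [i]. → [fuxgoipamlarajui].
/iehadjazub/: the rule's environment is not met; surfaces unchanged as [iehadjazub].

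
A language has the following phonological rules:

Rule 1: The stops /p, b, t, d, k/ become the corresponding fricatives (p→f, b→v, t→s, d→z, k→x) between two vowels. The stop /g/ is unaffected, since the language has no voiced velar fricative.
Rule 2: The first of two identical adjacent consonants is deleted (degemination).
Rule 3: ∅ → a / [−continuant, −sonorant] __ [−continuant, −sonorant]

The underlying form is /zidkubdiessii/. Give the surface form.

zidakubadiesii

Rule 1 (intervocalic spirantization): no segment meets the environment; /zidkubdiessii/ is unchanged.
Rule 2 (degemination): /ss/ is a geminate; the first /s/ deletes. /zidkubdiessii/ → zidkubdiesii.
Rule 3 (stop-cluster a-epenthesis): /d/ and /k/ form a stop–stop cluster, so [a] is inserted between them. /b/ and /d/ form a stop–stop cluster, so [a] is inserted between them. /zidkubdiesii/ → zidakubadiesii.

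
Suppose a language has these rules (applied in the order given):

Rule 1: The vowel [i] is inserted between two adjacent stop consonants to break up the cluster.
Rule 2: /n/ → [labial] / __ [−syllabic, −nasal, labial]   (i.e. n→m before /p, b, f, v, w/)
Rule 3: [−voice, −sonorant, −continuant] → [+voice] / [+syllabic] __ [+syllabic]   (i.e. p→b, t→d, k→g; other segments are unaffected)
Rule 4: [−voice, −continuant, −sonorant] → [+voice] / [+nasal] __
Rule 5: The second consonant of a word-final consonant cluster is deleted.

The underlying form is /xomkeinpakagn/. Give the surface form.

Rule 1 (stop-cluster i-epenthesis): no segment meets the environment; /xomkeinpakagn/ is unchanged.
Rule 2 (nasal place assimilation): /n/ precedes the labial consonant /p/, so it assimilates in place to [m]. /xomkeinpakagn/ → xomkeimpakagn.
Rule 3 (intervocalic voicing): /k/ is a voiceless stop between vowels /a/ and /a/, so it voices to [g]. /xomkeimpakagn/ → xomkeimpagagn.
Rule 4 (post-nasal voicing): /k/ is a voiceless stop immediately after the nasal /m/, so it voices to [g]. /p/ is a voiceless stop immediately after the nasal /m/, so it voices to [b]. /xomkeimpagagn/ → xomgeimbagagn.
Rule 5 (final cluster simplification): /n/ is the second consonant of a word-final cluster /gn/, so it deletes. /xomgeimbagagn/ → xomgeimbagag.

xomgeimbagag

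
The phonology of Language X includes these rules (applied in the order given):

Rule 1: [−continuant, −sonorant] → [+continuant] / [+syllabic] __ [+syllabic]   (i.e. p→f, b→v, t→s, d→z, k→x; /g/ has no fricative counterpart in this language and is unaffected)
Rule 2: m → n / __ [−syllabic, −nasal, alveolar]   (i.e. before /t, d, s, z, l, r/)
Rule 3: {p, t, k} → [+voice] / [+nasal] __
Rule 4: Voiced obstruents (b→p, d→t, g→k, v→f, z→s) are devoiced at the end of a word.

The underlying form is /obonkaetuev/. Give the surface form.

Rule 1 (intervocalic spirantization): /b/ is a stop between vowels /o/ and /o/, so it spirantizes to the fricative [v]. /t/ is a stop between vowels /e/ and /u/, so it spirantizes to the fricative [s]. /obonkaetuev/ → ovonkaesuev.
Rule 2 (nasal place assimilation): no segment meets the environment; /ovonkaesuev/ is unchanged.
Rule 3 (post-nasal voicing): /k/ is a voiceless stop immediately after the nasal /n/, so it voices to [g]. /ovonkaesuev/ → ovongaesuev.
Rule 4 (final devoicing): /v/ is a voiced obstruent in word-final position, so it devoices to [f]. /ovongaesuev/ → ovongaesuef.

ovongaesuef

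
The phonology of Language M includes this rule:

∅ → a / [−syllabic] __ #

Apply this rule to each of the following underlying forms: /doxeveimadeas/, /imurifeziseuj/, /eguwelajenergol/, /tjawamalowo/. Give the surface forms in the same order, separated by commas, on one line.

doxeveimadeasa, imurifeziseuja, eguwelajenergola, tjawamalowo

/doxeveimadeas/: the form ends in the consonant /s/, so [a] is inserted word-finally. → [doxeveimadeasa].
/imurifeziseuj/: the form ends in the consonant /j/, so [a] is inserted word-finally. → [imurifeziseuja].
/eguwelajenergol/: the form ends in the consonant /l/, so [a] is inserted word-finally. → [eguwelajenergola].
/tjawamalowo/: the rule's environment is not met; surfaces unchanged as [tjawamalowo].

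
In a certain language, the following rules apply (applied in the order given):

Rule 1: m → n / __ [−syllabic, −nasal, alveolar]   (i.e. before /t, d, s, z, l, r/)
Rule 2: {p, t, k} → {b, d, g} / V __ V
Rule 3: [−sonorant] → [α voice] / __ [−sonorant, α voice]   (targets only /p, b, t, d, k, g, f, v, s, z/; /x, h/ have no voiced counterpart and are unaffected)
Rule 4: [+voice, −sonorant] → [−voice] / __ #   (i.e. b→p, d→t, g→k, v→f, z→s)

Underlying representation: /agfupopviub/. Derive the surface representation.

Rule 1 (nasal place assimilation): no segment meets the environment; /agfupopviub/ is unchanged.
Rule 2 (intervocalic voicing): /p/ is a voiceless stop between vowels /u/ and /o/, so it voices to [b]. /agfupopviub/ → agfubopviub.
Rule 3 (regressive voicing assimilation): /g/ precedes the voiceless obstruent /f/, so it devoices to [k] by assimilation. /p/ precedes the voiced obstruent /v/, so it voices to [b] by assimilation. /agfubopviub/ → akfubobviub.
Rule 4 (final devoicing): /b/ is a voiced obstruent in word-final position, so it devoices to [p]. /akfubobviub/ → akfubobviup.

akfubobviup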